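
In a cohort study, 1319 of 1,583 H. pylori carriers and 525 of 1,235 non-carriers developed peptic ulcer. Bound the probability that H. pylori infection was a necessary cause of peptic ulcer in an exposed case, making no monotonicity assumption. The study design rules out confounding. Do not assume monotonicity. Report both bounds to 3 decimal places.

0.490 ≤ PN ≤ 0.690

p₁ = P(outcome | exposed) = 1319/1583 = 0.83323
p₀ = P(outcome | unexposed) = 525/1235 = 0.4251
Under exogeneity alone the bounds on PN are max{0,(p₁−p₀)/p₁} ≤ PN ≤ min{1,(1−p₀)/p₁}.
  lower = (p₁ − p₀)/p₁ = 0.40813 / 0.83323 ≈ 0.4898
  upper = min{1, (1 − p₀)/p₁} = 0.5749 / 0.83323 ≈ 0.6900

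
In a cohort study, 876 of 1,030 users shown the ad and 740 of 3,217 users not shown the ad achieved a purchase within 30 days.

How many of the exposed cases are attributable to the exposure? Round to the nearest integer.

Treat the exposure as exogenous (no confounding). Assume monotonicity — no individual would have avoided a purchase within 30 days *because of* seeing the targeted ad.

about 639 cases

p₁ = P(outcome | exposed) = 876/1030 = 0.85049
p₀ = P(outcome | unexposed) = 740/3217 = 0.23003
PN = (p₁ − p₀)/p₁ = (0.85049 − 0.23003) / 0.85049 ≈ 0.72953.
Attributable cases ≈ PN × (exposed cases) = 0.72953 × 876 ≈ 639.07.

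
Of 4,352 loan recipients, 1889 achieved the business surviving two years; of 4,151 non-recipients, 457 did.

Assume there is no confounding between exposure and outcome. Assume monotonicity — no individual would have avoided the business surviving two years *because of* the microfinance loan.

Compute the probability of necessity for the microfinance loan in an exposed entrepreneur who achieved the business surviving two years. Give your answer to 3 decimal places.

PN ≈ 0.746

p₁ = P(outcome | exposed) = 1889/4352 = 0.43405
p₀ = P(outcome | unexposed) = 457/4151 = 0.11009
Under exogeneity and monotonicity, PN = (p₁ − p₀) / p₁.
PN = (0.43405 − 0.11009) / 0.43405 = 0.32396 / 0.43405 ≈ 0.7464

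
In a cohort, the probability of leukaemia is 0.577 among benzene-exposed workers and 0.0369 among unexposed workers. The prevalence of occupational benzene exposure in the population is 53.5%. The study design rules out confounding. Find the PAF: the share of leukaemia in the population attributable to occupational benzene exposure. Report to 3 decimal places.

PAF ≈ 0.887

Let p₁ = 0.577, p₀ = 0.0369.
Overall risk P(Y=1) = π·p₁ + (1−π)·p₀ = 0.535×0.577 + 0.465×0.0369 = 0.32585.
Under exogeneity, PAF = [P(Y=1) − p₀] / P(Y=1).
PAF = (0.32585 − 0.0369) / 0.32585 ≈ 0.8868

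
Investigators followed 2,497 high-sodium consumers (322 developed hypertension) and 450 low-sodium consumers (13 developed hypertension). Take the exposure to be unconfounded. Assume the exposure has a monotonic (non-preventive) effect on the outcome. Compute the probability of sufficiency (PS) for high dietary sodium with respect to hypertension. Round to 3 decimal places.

PS ≈ 0.103

p₁ = P(outcome | exposed) = 322/2497 = 0.12895
p₀ = P(outcome | unexposed) = 13/450 = 0.028889
Under exogeneity and monotonicity, PS = (p₁ − p₀) / (1 − p₀).
PS = (0.12895 − 0.028889) / (1 − 0.028889) = 0.10007 / 0.97111 ≈ 0.1030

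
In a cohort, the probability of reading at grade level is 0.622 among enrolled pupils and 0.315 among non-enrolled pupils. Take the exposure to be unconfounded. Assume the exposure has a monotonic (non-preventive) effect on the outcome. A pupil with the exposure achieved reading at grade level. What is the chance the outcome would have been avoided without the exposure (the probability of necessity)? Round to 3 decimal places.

Let p₁ = 0.622, p₀ = 0.315.
Under exogeneity and monotonicity, PN = (p₁ − p₀) / p₁.
PN = (0.622 − 0.315) / 0.622 = 0.307 / 0.622 ≈ 0.4936

PN ≈ 0.494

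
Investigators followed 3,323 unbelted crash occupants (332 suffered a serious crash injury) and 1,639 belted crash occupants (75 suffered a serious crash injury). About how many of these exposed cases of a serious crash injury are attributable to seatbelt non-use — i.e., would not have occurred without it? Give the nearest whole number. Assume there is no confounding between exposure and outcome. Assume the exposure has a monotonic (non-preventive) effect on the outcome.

p₁ = P(outcome | exposed) = 332/3323 = 0.09991
p₀ = P(outcome | unexposed) = 75/1639 = 0.04576
PN = (p₁ − p₀)/p₁ = (0.09991 − 0.04576) / 0.09991 ≈ 0.54199.
Attributable cases ≈ PN × (exposed cases) = 0.54199 × 332 ≈ 179.94.

about 180 cases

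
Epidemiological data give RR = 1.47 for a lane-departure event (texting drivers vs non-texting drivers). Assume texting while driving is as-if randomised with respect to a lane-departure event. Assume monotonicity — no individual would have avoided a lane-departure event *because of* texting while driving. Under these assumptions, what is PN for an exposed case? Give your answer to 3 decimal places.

PN ≈ 0.320

Under exogeneity and monotonicity, PN = (RR − 1) / RR = 1 − 1/RR.
PN = (1.47 − 1) / 1.47 = 0.47 / 1.47 ≈ 0.3197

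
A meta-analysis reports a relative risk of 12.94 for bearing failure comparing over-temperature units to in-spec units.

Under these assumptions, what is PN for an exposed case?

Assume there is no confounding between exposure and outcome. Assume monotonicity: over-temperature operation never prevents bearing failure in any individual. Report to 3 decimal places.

Under exogeneity and monotonicity, PN = (RR − 1) / RR = 1 − 1/RR.
PN = (12.94 − 1) / 12.94 = 11.94 / 12.94 ≈ 0.9227

PN ≈ 0.923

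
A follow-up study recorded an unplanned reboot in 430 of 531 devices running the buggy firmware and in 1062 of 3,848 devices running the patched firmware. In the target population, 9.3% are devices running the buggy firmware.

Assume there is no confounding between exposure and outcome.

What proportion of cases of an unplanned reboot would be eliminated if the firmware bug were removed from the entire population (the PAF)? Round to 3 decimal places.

PAF ≈ 0.152

p₁ = P(outcome | exposed) = 430/531 = 0.80979
p₀ = P(outcome | unexposed) = 1062/3848 = 0.27599
Overall risk P(Y=1) = π·p₁ + (1−π)·p₀ = 0.093×0.80979 + 0.907×0.27599 = 0.32563.
Under exogeneity, PAF = [P(Y=1) − p₀] / P(Y=1).
PAF = (0.32563 − 0.27599) / 0.32563 ≈ 0.1525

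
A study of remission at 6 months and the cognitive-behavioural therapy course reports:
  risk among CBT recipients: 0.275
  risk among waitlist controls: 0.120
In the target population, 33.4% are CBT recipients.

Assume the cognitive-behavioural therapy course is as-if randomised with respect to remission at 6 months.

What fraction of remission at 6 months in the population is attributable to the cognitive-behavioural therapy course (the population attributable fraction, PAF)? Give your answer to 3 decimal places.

PAF ≈ 0.301

Let p₁ = 0.275, p₀ = 0.12.
Overall risk P(Y=1) = π·p₁ + (1−π)·p₀ = 0.334×0.275 + 0.666×0.12 = 0.17177.
Under exogeneity, PAF = [P(Y=1) − p₀] / P(Y=1).
PAF = (0.17177 − 0.12) / 0.17177 ≈ 0.3014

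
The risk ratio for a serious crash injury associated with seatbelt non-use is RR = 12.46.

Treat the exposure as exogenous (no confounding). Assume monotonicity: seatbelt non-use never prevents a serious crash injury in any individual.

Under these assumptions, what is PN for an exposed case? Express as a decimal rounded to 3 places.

PN ≈ 0.920

Under exogeneity and monotonicity, PN = (RR − 1) / RR = 1 − 1/RR.
PN = (12.46 − 1) / 12.46 = 11.46 / 12.46 ≈ 0.9197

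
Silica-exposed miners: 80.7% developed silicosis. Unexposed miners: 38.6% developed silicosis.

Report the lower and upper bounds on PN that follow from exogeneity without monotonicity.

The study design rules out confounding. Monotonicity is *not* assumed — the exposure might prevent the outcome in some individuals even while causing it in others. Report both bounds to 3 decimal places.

p₁ = 0.807, p₀ = 0.386.
Under exogeneity alone the bounds on PN are max{0,(p₁−p₀)/p₁} ≤ PN ≤ min{1,(1−p₀)/p₁}.
  lower = (p₁ − p₀)/p₁ = 0.421 / 0.807 ≈ 0.5217
  upper = min{1, (1 − p₀)/p₁} = 0.614 / 0.807 ≈ 0.7608

0.522 ≤ PN ≤ 0.761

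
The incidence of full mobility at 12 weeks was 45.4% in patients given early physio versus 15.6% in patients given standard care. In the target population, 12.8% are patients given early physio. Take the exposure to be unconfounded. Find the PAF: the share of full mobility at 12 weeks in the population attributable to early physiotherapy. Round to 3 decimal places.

PAF ≈ 0.196

p₁ = 0.454, p₀ = 0.156.
Overall risk P(Y=1) = π·p₁ + (1−π)·p₀ = 0.128×0.454 + 0.872×0.156 = 0.19414.
Under exogeneity, PAF = [P(Y=1) − p₀] / P(Y=1).
PAF = (0.19414 − 0.156) / 0.19414 ≈ 0.1965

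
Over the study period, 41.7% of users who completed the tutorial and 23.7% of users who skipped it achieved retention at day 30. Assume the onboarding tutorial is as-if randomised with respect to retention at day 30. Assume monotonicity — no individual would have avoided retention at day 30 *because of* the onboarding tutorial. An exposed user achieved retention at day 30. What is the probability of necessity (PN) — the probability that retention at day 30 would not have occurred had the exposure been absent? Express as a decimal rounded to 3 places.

PN ≈ 0.432

p₁ = 0.417, p₀ = 0.237.
Under exogeneity and monotonicity, PN = (p₁ − p₀) / p₁.
PN = (0.417 − 0.237) / 0.417 = 0.18 / 0.417 ≈ 0.4317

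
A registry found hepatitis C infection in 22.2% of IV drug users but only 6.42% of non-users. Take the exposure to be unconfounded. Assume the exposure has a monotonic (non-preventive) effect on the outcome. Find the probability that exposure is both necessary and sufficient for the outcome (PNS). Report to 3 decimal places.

PNS ≈ 0.158

p₁ = 0.222, p₀ = 0.0642.
Under exogeneity and monotonicity, PNS = p₁ − p₀.
PNS = 0.222 − 0.0642 = 0.1578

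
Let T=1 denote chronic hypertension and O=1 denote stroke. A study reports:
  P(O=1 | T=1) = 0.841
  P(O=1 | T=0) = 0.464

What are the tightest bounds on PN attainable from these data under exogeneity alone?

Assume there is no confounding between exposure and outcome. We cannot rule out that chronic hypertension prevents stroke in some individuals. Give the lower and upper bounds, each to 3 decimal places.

0.448 ≤ PN ≤ 0.637

Let p₁ = 0.841, p₀ = 0.464.
Under exogeneity alone the bounds on PN are max{0,(p₁−p₀)/p₁} ≤ PN ≤ min{1,(1−p₀)/p₁}.
  lower = (p₁ − p₀)/p₁ = 0.377 / 0.841 ≈ 0.4483
  upper = min{1, (1 − p₀)/p₁} = 0.536 / 0.841 ≈ 0.6373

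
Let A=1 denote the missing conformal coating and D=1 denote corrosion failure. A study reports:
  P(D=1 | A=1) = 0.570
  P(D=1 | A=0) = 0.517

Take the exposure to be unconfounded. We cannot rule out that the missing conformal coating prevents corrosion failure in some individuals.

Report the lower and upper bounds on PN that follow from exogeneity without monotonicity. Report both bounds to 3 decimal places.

0.093 ≤ PN ≤ 0.847

Let p₁ = 0.57, p₀ = 0.517.
Under exogeneity alone the bounds on PN are max{0,(p₁−p₀)/p₁} ≤ PN ≤ min{1,(1−p₀)/p₁}.
  lower = (p₁ − p₀)/p₁ = 0.053 / 0.57 ≈ 0.0930
  upper = min{1, (1 − p₀)/p₁} = 0.483 / 0.57 ≈ 0.8474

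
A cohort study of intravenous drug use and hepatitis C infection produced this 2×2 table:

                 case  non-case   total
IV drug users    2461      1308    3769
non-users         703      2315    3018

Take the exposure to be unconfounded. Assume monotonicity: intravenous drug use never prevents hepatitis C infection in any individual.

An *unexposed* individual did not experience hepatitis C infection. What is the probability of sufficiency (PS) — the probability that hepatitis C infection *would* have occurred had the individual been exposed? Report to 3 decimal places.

PS ≈ 0.548

p₁ = P(outcome | exposed) = 2461/3769 = 0.65296
p₀ = P(outcome | unexposed) = 703/3018 = 0.23294
Under exogeneity and monotonicity, PS = (p₁ − p₀) / (1 − p₀).
PS = (0.65296 − 0.23294) / (1 − 0.23294) = 0.42002 / 0.76706 ≈ 0.5476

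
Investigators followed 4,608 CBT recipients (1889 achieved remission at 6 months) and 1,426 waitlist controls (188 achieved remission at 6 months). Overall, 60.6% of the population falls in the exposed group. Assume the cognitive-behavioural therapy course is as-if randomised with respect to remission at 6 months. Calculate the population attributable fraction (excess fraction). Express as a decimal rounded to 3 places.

p₁ = P(outcome | exposed) = 1889/4608 = 0.40994
p₀ = P(outcome | unexposed) = 188/1426 = 0.13184
Overall risk P(Y=1) = π·p₁ + (1−π)·p₀ = 0.606×0.40994 + 0.394×0.13184 = 0.30037.
Under exogeneity, PAF = [P(Y=1) − p₀] / P(Y=1).
PAF = (0.30037 − 0.13184) / 0.30037 ≈ 0.5611

PAF ≈ 0.561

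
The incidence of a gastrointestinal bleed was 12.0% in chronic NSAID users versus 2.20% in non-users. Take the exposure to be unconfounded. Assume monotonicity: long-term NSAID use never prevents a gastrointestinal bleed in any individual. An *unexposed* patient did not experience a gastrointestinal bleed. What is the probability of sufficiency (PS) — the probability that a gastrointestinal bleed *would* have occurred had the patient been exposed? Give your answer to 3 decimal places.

PS ≈ 0.100

p₁ = 0.12, p₀ = 0.022.
Under exogeneity and monotonicity, PS = (p₁ − p₀) / (1 − p₀).
PS = (0.12 − 0.022) / (1 − 0.022) = 0.098 / 0.978 ≈ 0.1002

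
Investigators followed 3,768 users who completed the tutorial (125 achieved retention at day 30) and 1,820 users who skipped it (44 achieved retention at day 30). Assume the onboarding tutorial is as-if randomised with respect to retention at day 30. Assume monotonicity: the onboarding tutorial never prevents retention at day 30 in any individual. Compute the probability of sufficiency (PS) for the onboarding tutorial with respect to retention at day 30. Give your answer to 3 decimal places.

p₁ = P(outcome | exposed) = 125/3768 = 0.033174
p₀ = P(outcome | unexposed) = 44/1820 = 0.024176
Under exogeneity and monotonicity, PS = (p₁ − p₀) / (1 − p₀).
PS = (0.033174 − 0.024176) / (1 − 0.024176) = 0.0089983 / 0.97582 ≈ 0.0092

PS ≈ 0.009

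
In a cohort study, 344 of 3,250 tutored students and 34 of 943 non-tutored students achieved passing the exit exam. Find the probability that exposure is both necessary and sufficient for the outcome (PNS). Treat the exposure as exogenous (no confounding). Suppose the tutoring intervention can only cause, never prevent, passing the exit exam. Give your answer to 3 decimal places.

PNS ≈ 0.070

p₁ = P(outcome | exposed) = 344/3250 = 0.10585
p₀ = P(outcome | unexposed) = 34/943 = 0.036055
Under exogeneity and monotonicity, PNS = p₁ − p₀.
PNS = 0.10585 − 0.036055 = 0.069791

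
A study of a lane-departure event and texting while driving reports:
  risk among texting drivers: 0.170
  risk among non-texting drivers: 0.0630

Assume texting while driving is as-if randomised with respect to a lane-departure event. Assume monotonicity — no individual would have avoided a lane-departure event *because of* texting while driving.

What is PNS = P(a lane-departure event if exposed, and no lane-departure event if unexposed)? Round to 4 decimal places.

PNS ≈ 0.1070

Let p₁ = 0.17, p₀ = 0.063.
Under exogeneity and monotonicity, PNS = p₁ − p₀.
PNS = 0.17 − 0.063 = 0.107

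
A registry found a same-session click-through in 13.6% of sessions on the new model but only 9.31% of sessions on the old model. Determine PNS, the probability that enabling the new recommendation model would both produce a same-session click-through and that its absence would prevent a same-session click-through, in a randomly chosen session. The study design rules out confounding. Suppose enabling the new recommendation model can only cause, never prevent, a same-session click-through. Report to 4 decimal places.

PNS ≈ 0.0429

p₁ = 0.136, p₀ = 0.0931.
Under exogeneity and monotonicity, PNS = p₁ − p₀.
PNS = 0.136 − 0.0931 = 0.0429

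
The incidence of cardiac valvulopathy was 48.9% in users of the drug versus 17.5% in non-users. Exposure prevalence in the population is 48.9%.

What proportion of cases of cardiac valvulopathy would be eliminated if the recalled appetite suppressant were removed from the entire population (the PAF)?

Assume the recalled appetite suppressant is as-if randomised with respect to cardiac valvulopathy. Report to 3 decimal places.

PAF ≈ 0.467

p₁ = 0.489, p₀ = 0.175.
Overall risk P(Y=1) = π·p₁ + (1−π)·p₀ = 0.489×0.489 + 0.511×0.175 = 0.32855.
Under exogeneity, PAF = [P(Y=1) − p₀] / P(Y=1).
PAF = (0.32855 − 0.175) / 0.32855 ≈ 0.4674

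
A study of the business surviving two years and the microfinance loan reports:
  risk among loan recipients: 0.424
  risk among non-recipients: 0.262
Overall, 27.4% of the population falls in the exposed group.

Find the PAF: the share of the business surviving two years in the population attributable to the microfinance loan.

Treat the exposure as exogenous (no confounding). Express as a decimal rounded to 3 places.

PAF ≈ 0.145

Let p₁ = 0.424, p₀ = 0.262.
Overall risk P(Y=1) = π·p₁ + (1−π)·p₀ = 0.274×0.424 + 0.726×0.262 = 0.30639.
Under exogeneity, PAF = [P(Y=1) − p₀] / P(Y=1).
PAF = (0.30639 − 0.262) / 0.30639 ≈ 0.1449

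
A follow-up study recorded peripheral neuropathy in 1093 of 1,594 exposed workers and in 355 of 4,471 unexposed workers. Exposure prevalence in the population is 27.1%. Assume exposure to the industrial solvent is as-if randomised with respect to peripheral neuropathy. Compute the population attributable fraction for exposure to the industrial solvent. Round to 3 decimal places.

PAF ≈ 0.674

p₁ = P(outcome | exposed) = 1093/1594 = 0.6857
p₀ = P(outcome | unexposed) = 355/4471 = 0.079401
Overall risk P(Y=1) = π·p₁ + (1−π)·p₀ = 0.271×0.6857 + 0.729×0.079401 = 0.24371.
Under exogeneity, PAF = [P(Y=1) − p₀] / P(Y=1).
PAF = (0.24371 − 0.079401) / 0.24371 ≈ 0.6742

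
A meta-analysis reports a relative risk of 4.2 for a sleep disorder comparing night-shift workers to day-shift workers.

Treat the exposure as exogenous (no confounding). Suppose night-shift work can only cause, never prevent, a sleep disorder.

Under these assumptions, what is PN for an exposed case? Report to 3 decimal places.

PN ≈ 0.762

Under exogeneity and monotonicity, PN = (RR − 1) / RR = 1 − 1/RR.
PN = (4.2 − 1) / 4.2 = 3.2 / 4.2 ≈ 0.7619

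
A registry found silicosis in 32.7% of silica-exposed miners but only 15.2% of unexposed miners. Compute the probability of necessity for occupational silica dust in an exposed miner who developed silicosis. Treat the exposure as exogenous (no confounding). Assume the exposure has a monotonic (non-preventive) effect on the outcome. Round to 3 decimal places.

PN ≈ 0.535

p₁ = 0.327, p₀ = 0.152.
Under exogeneity and monotonicity, PN = (p₁ − p₀) / p₁.
PN = (0.327 − 0.152) / 0.327 = 0.175 / 0.327 ≈ 0.5352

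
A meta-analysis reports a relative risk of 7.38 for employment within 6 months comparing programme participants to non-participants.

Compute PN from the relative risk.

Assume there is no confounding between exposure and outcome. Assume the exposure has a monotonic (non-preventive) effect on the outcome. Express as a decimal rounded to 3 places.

Under exogeneity and monotonicity, PN = (RR − 1) / RR = 1 − 1/RR.
PN = (7.38 − 1) / 7.38 = 6.38 / 7.38 ≈ 0.8645

PN ≈ 0.864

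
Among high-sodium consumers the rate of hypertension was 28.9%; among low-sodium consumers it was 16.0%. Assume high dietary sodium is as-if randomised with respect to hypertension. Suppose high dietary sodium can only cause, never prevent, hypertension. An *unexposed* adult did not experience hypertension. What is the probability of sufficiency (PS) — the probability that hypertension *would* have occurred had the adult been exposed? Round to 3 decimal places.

PS ≈ 0.154

p₁ = 0.289, p₀ = 0.16.
Under exogeneity and monotonicity, PS = (p₁ − p₀) / (1 − p₀).
PS = (0.289 − 0.16) / (1 − 0.16) = 0.129 / 0.84 ≈ 0.1536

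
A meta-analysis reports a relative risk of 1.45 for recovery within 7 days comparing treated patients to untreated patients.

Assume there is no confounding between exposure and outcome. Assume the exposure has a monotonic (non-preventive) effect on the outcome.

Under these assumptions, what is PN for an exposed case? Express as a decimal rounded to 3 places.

PN ≈ 0.310

Under exogeneity and monotonicity, PN = (RR − 1) / RR = 1 − 1/RR.
PN = (1.45 − 1) / 1.45 = 0.45 / 1.45 ≈ 0.3103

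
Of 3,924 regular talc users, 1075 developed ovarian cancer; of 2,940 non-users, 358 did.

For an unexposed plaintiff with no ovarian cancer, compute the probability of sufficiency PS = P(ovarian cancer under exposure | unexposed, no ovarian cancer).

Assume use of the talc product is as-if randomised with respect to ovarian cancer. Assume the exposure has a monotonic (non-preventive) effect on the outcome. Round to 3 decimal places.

PS ≈ 0.173

p₁ = P(outcome | exposed) = 1075/3924 = 0.27396
p₀ = P(outcome | unexposed) = 358/2940 = 0.12177
Under exogeneity and monotonicity, PS = (p₁ − p₀) / (1 − p₀).
PS = (0.27396 − 0.12177) / (1 − 0.12177) = 0.15219 / 0.87823 ≈ 0.1733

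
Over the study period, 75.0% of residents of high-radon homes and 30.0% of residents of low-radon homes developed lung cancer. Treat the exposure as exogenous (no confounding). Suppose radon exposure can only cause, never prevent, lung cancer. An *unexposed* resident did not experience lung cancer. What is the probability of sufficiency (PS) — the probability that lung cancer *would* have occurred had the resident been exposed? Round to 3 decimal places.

p₁ = 0.75, p₀ = 0.3.
Under exogeneity and monotonicity, PS = (p₁ − p₀) / (1 − p₀).
PS = (0.75 − 0.3) / (1 − 0.3) = 0.45 / 0.7 ≈ 0.6429

PS ≈ 0.643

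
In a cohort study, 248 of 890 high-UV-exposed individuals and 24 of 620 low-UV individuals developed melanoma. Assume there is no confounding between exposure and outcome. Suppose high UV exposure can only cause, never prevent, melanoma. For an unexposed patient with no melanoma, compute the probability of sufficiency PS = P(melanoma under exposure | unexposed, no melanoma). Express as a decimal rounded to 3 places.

PS ≈ 0.250

p₁ = P(outcome | exposed) = 248/890 = 0.27865
p₀ = P(outcome | unexposed) = 24/620 = 0.03871
Under exogeneity and monotonicity, PS = (p₁ − p₀) / (1 − p₀).
PS = (0.27865 − 0.03871) / (1 − 0.03871) = 0.23994 / 0.96129 ≈ 0.2496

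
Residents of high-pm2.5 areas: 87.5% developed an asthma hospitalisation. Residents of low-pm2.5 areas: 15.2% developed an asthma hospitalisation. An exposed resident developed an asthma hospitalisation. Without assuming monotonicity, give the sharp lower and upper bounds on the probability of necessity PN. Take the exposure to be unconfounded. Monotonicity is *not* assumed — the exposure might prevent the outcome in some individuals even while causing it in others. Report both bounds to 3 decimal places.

0.826 ≤ PN ≤ 0.969

p₁ = 0.875, p₀ = 0.152.
Under exogeneity alone the bounds on PN are max{0,(p₁−p₀)/p₁} ≤ PN ≤ min{1,(1−p₀)/p₁}.
  lower = (p₁ − p₀)/p₁ = 0.723 / 0.875 ≈ 0.8263
  upper = min{1, (1 − p₀)/p₁} = 0.848 / 0.875 ≈ 0.9691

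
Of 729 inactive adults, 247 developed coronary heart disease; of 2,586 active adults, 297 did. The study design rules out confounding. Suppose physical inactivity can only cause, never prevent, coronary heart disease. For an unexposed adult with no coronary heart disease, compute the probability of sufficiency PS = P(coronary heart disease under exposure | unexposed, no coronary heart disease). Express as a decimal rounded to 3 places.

p₁ = P(outcome | exposed) = 247/729 = 0.33882
p₀ = P(outcome | unexposed) = 297/2586 = 0.11485
Under exogeneity and monotonicity, PS = (p₁ − p₀) / (1 − p₀).
PS = (0.33882 − 0.11485) / (1 − 0.11485) = 0.22397 / 0.88515 ≈ 0.2530

PS ≈ 0.253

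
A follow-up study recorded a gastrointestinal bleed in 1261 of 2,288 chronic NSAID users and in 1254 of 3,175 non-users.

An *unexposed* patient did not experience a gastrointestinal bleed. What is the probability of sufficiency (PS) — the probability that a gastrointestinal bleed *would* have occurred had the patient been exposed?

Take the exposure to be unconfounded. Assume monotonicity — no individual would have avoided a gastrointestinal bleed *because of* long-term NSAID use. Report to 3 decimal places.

PS ≈ 0.258

p₁ = P(outcome | exposed) = 1261/2288 = 0.55114
p₀ = P(outcome | unexposed) = 1254/3175 = 0.39496
Under exogeneity and monotonicity, PS = (p₁ − p₀) / (1 − p₀).
PS = (0.55114 − 0.39496) / (1 − 0.39496) = 0.15618 / 0.60504 ≈ 0.2581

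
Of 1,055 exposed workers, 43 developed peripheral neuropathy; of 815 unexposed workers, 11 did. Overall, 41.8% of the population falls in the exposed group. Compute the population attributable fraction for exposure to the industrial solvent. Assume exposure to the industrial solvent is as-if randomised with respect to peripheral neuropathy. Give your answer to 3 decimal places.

p₁ = P(outcome | exposed) = 43/1055 = 0.040758
p₀ = P(outcome | unexposed) = 11/815 = 0.013497
Overall risk P(Y=1) = π·p₁ + (1−π)·p₀ = 0.418×0.040758 + 0.582×0.013497 = 0.024892.
Under exogeneity, PAF = [P(Y=1) − p₀] / P(Y=1).
PAF = (0.024892 − 0.013497) / 0.024892 ≈ 0.4578

PAF ≈ 0.458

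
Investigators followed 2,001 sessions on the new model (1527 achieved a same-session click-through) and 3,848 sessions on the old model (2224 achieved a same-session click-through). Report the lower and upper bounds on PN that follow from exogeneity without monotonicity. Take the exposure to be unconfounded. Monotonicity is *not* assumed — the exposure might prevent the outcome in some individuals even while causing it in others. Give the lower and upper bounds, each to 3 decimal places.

0.243 ≤ PN ≤ 0.553

p₁ = P(outcome | exposed) = 1527/2001 = 0.76312
p₀ = P(outcome | unexposed) = 2224/3848 = 0.57796
Under exogeneity alone the bounds on PN are max{0,(p₁−p₀)/p₁} ≤ PN ≤ min{1,(1−p₀)/p₁}.
  lower = (p₁ − p₀)/p₁ = 0.18516 / 0.76312 ≈ 0.2426
  upper = min{1, (1 − p₀)/p₁} = 0.42204 / 0.76312 ≈ 0.5530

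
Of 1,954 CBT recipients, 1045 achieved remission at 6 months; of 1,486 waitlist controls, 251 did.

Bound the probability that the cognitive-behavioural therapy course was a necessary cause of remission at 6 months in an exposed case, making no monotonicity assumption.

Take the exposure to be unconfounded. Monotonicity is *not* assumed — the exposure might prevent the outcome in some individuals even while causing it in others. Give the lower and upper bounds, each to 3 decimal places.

0.684 ≤ PN ≤ 1.000

p₁ = P(outcome | exposed) = 1045/1954 = 0.5348
p₀ = P(outcome | unexposed) = 251/1486 = 0.16891
Under exogeneity alone the bounds on PN are max{0,(p₁−p₀)/p₁} ≤ PN ≤ min{1,(1−p₀)/p₁}.
  lower = (p₁ − p₀)/p₁ = 0.36589 / 0.5348 ≈ 0.6842
  upper = min{1, (1 − p₀)/p₁} = 0.83109 / 0.5348 ≈ 1.5540 → capped at 1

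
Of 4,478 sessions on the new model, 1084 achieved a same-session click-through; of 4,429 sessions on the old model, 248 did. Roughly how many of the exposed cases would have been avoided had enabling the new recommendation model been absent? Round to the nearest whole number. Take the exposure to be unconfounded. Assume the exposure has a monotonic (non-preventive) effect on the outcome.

p₁ = P(outcome | exposed) = 1084/4478 = 0.24207
p₀ = P(outcome | unexposed) = 248/4429 = 0.055995
PN = (p₁ − p₀)/p₁ = (0.24207 − 0.055995) / 0.24207 ≈ 0.76869.
Attributable cases ≈ PN × (exposed cases) = 0.76869 × 1084 ≈ 833.26.

about 833 cases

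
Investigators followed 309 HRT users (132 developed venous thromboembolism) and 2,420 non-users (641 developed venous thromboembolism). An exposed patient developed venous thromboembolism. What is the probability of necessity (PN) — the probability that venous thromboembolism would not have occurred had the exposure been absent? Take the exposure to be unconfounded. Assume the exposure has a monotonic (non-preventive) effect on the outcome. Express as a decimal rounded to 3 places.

p₁ = P(outcome | exposed) = 132/309 = 0.42718
p₀ = P(outcome | unexposed) = 641/2420 = 0.26488
Under exogeneity and monotonicity, PN = (p₁ − p₀) / p₁.
PN = (0.42718 − 0.26488) / 0.42718 = 0.16231 / 0.42718 ≈ 0.3799

PN ≈ 0.380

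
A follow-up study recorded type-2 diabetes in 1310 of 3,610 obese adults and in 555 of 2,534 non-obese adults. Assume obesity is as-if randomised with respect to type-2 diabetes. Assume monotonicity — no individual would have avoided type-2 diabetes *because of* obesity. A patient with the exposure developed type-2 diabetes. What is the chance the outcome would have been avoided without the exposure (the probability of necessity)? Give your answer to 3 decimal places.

p₁ = P(outcome | exposed) = 1310/3610 = 0.36288
p₀ = P(outcome | unexposed) = 555/2534 = 0.21902
Under exogeneity and monotonicity, PN = (p₁ − p₀) / p₁.
PN = (0.36288 − 0.21902) / 0.36288 = 0.14386 / 0.36288 ≈ 0.3964

PN ≈ 0.396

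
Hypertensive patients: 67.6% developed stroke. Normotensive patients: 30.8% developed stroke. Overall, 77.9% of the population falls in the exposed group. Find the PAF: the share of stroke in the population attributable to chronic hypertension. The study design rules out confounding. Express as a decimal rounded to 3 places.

PAF ≈ 0.482

p₁ = 0.676, p₀ = 0.308.
Overall risk P(Y=1) = π·p₁ + (1−π)·p₀ = 0.779×0.676 + 0.221×0.308 = 0.59467.
Under exogeneity, PAF = [P(Y=1) − p₀] / P(Y=1).
PAF = (0.59467 − 0.308) / 0.59467 ≈ 0.4821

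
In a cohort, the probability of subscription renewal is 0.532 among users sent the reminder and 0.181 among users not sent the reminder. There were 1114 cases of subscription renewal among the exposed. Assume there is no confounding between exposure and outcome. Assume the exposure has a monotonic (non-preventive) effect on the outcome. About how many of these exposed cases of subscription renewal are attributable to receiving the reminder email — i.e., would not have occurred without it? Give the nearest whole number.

about 735 cases

Let p₁ = 0.532, p₀ = 0.181.
PN = (p₁ − p₀)/p₁ = (0.532 − 0.181) / 0.532 ≈ 0.65977.
Attributable cases ≈ PN × (exposed cases) = 0.65977 × 1114 ≈ 734.99.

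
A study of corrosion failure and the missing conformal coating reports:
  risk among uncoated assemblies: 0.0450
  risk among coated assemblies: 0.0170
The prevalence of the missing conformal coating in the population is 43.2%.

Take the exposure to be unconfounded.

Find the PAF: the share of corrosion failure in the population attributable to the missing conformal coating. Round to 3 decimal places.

Let p₁ = 0.045, p₀ = 0.017.
Overall risk P(Y=1) = π·p₁ + (1−π)·p₀ = 0.432×0.045 + 0.568×0.017 = 0.029096.
Under exogeneity, PAF = [P(Y=1) − p₀] / P(Y=1).
PAF = (0.029096 − 0.017) / 0.029096 ≈ 0.4157

PAF ≈ 0.416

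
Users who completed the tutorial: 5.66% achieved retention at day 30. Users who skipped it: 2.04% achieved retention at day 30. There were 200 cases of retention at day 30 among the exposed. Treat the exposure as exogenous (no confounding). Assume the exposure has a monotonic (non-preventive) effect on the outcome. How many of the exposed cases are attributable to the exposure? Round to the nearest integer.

about 128 cases

p₁ = 0.0566, p₀ = 0.0204.
PN = (p₁ − p₀)/p₁ = (0.0566 − 0.0204) / 0.0566 ≈ 0.63958.
Attributable cases ≈ PN × (exposed cases) = 0.63958 × 200 ≈ 127.92.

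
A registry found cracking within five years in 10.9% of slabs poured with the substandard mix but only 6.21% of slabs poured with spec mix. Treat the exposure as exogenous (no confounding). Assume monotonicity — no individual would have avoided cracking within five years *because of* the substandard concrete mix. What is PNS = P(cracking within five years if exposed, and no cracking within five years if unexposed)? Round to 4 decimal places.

p₁ = 0.109, p₀ = 0.0621.
Under exogeneity and monotonicity, PNS = p₁ − p₀.
PNS = 0.109 − 0.0621 = 0.0469

PNS ≈ 0.0469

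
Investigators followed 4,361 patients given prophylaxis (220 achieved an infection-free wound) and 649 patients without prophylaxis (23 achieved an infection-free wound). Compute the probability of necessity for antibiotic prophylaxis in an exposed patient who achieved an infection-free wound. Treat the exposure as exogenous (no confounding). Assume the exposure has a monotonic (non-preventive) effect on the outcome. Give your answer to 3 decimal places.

PN ≈ 0.297

p₁ = P(outcome | exposed) = 220/4361 = 0.050447
p₀ = P(outcome | unexposed) = 23/649 = 0.035439
Under exogeneity and monotonicity, PN = (p₁ − p₀) / p₁.
PN = (0.050447 − 0.035439) / 0.050447 = 0.015008 / 0.050447 ≈ 0.2975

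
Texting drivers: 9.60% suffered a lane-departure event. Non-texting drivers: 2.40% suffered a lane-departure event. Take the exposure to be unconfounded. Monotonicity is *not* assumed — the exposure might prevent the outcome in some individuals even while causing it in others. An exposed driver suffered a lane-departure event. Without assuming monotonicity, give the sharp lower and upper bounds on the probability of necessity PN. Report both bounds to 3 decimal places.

p₁ = 0.096, p₀ = 0.024.
Under exogeneity alone the bounds on PN are max{0,(p₁−p₀)/p₁} ≤ PN ≤ min{1,(1−p₀)/p₁}.
  lower = (p₁ − p₀)/p₁ = 0.072 / 0.096 ≈ 0.7500
  upper = min{1, (1 − p₀)/p₁} = 0.976 / 0.096 ≈ 10.1667 → capped at 1

0.750 ≤ PN ≤ 1.000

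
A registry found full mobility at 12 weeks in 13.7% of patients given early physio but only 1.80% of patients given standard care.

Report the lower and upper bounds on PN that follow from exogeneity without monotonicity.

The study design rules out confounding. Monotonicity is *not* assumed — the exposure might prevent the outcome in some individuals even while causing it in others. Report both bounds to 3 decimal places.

p₁ = 0.137, p₀ = 0.018.
Under exogeneity alone the bounds on PN are max{0,(p₁−p₀)/p₁} ≤ PN ≤ min{1,(1−p₀)/p₁}.
  lower = (p₁ − p₀)/p₁ = 0.119 / 0.137 ≈ 0.8686
  upper = min{1, (1 − p₀)/p₁} = 0.982 / 0.137 ≈ 7.1679 → capped at 1

0.869 ≤ PN ≤ 1.000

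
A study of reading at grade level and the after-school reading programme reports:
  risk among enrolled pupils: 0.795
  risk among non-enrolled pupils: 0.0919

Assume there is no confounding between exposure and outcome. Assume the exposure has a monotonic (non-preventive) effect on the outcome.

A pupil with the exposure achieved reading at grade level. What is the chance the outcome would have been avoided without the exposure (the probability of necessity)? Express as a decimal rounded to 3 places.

Let p₁ = 0.795, p₀ = 0.0919.
Under exogeneity and monotonicity, PN = (p₁ − p₀) / p₁.
PN = (0.795 − 0.0919) / 0.795 = 0.7031 / 0.795 ≈ 0.8844

PN ≈ 0.884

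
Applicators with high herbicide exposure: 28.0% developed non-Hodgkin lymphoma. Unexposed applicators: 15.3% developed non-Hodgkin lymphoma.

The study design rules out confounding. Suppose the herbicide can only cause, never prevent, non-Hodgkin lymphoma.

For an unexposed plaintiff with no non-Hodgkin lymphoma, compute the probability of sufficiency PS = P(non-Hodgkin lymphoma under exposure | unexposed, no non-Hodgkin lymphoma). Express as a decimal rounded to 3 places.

p₁ = 0.28, p₀ = 0.153.
Under exogeneity and monotonicity, PS = (p₁ − p₀) / (1 − p₀).
PS = (0.28 − 0.153) / (1 − 0.153) = 0.127 / 0.847 ≈ 0.1499

PS ≈ 0.150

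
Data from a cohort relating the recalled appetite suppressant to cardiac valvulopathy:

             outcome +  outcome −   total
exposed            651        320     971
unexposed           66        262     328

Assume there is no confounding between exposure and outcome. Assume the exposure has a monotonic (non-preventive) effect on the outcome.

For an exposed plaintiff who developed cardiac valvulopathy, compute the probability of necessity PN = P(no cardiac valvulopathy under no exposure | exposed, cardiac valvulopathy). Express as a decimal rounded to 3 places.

p₁ = P(outcome | exposed) = 651/971 = 0.67044
p₀ = P(outcome | unexposed) = 66/328 = 0.20122
Under exogeneity and monotonicity, PN = (p₁ − p₀)/p₁.
PN = (0.67044 − 0.20122) / 0.67044 ≈ 0.6999

PN ≈ 0.700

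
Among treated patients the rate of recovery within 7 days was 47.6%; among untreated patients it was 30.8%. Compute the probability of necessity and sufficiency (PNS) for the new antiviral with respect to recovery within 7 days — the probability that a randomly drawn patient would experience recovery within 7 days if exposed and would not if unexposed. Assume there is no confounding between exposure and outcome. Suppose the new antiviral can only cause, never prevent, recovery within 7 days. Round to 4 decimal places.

PNS ≈ 0.1680

p₁ = 0.476, p₀ = 0.308.
Under exogeneity and monotonicity, PNS = p₁ − p₀.
PNS = 0.476 − 0.308 = 0.168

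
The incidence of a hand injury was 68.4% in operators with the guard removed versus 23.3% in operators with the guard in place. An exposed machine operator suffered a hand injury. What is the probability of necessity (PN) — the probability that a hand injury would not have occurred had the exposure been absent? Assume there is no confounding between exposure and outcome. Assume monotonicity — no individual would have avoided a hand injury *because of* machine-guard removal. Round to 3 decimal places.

PN ≈ 0.659

p₁ = 0.684, p₀ = 0.233.
Under exogeneity and monotonicity, PN = (p₁ − p₀) / p₁.
PN = (0.684 − 0.233) / 0.684 = 0.451 / 0.684 ≈ 0.6594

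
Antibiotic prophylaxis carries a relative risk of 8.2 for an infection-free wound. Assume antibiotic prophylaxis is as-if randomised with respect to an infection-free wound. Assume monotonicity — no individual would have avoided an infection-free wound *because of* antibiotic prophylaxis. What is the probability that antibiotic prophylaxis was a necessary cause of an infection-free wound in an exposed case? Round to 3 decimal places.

PN ≈ 0.878

Under exogeneity and monotonicity, PN = (RR − 1) / RR = 1 − 1/RR.
PN = (8.2 − 1) / 8.2 = 7.2 / 8.2 ≈ 0.8780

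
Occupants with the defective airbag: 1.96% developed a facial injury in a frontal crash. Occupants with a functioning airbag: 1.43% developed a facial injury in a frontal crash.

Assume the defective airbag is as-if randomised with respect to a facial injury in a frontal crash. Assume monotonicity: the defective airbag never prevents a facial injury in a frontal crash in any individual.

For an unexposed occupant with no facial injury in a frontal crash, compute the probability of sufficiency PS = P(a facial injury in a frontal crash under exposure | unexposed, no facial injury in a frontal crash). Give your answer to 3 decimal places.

PS ≈ 0.005

p₁ = 0.0196, p₀ = 0.0143.
Under exogeneity and monotonicity, PS = (p₁ − p₀) / (1 − p₀).
PS = (0.0196 − 0.0143) / (1 − 0.0143) = 0.0053 / 0.9857 ≈ 0.0054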